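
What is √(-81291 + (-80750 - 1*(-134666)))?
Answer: 5*I*√1095 ≈ 165.45*I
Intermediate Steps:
√(-81291 + (-80750 - 1*(-134666))) = √(-81291 + (-80750 + 134666)) = √(-81291 + 53916) = √(-27375) = 5*I*√1095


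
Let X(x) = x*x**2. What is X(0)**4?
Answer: 0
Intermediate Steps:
X(x) = x**3
X(0)**4 = (0**3)**4 = 0**4 = 0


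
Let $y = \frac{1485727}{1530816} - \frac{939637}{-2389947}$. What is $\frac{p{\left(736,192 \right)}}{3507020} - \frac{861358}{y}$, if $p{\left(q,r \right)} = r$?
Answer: $- \frac{18795586021200562733616}{29757304109350565} \approx -6.3163 \cdot 10^{5}$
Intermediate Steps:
$y = \frac{33940273063}{24888225216}$ ($y = 1485727 \cdot \frac{1}{1530816} - - \frac{939637}{2389947} = \frac{1485727}{1530816} + \frac{939637}{2389947} = \frac{33940273063}{24888225216} \approx 1.3637$)
$\frac{p{\left(736,192 \right)}}{3507020} - \frac{861358}{y} = \frac{192}{3507020} - \frac{861358}{\frac{33940273063}{24888225216}} = 192 \cdot \frac{1}{3507020} - \frac{21437671895603328}{33940273063} = \frac{48}{876755} - \frac{21437671895603328}{33940273063} = - \frac{18795586021200562733616}{29757304109350565}$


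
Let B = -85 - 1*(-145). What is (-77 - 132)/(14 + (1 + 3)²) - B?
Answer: -2009/30 ≈ -66.967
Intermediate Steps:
B = 60 (B = -85 + 145 = 60)
(-77 - 132)/(14 + (1 + 3)²) - B = (-77 - 132)/(14 + (1 + 3)²) - 1*60 = -209/(14 + 4²) - 60 = -209/(14 + 16) - 60 = -209/30 - 60 = -2009/30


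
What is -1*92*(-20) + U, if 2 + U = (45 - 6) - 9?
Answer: 1868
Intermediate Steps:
U = 28 (U = -2 + ((45 - 6) - 9) = -2 + (39 - 9) = -2 + 30 = 28)
-1*92*(-20) + U = -1*92*(-20) + 28 = -92*(-20) + 28 = 1840 + 28 = 1868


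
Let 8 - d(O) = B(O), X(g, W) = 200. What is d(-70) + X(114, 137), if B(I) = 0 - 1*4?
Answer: 212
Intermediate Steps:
B(I) = -4 (B(I) = 0 - 4 = -4)
d(O) = 12 (d(O) = 8 - 1*(-4) = 8 + 4 = 12)
d(-70) + X(114, 137) = 12 + 200 = 212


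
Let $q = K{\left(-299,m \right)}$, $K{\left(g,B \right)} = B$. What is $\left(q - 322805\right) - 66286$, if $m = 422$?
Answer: $-388669$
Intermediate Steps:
$q = 422$
$\left(q - 322805\right) - 66286 = \left(422 - 322805\right) - 66286 = -322383 - 66286 = -388669$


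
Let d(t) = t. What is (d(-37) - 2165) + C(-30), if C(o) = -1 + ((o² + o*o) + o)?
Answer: -433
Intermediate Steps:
C(o) = -1 + o + 2*o² (C(o) = -1 + ((o² + o²) + o) = -1 + (2*o² + o) = -1 + (o + 2*o²) = -1 + o + 2*o²)
(d(-37) - 2165) + C(-30) = (-37 - 2165) + (-1 - 30 + 2*(-30)²) = -2202 + (-1 - 30 + 2*900) = -2202 + (-1 - 30 + 1800) = -2202 + 1769 = -433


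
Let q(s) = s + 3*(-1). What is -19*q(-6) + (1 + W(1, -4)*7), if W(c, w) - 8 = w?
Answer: 200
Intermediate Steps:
W(c, w) = 8 + w
q(s) = -3 + s (q(s) = s - 3 = -3 + s)
-19*q(-6) + (1 + W(1, -4)*7) = -19*(-3 - 6) + (1 + (8 - 4)*7) = -19*(-9) + (1 + 4*7) = 171 + (1 + 28) = 171 + 29 = 200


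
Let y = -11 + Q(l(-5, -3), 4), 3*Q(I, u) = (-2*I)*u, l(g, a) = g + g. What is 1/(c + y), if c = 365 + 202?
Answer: 3/1748 ≈ 0.0017162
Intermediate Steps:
l(g, a) = 2*g
Q(I, u) = -2*I*u/3 (Q(I, u) = ((-2*I)*u)/3 = (-2*I*u)/3 = -2*I*u/3)
y = 47/3 (y = -11 - ⅔*2*(-5)*4 = -11 - ⅔*(-10)*4 = -11 + 80/3 = 47/3 ≈ 15.667)
c = 567
1/(c + y) = 1/(567 + 47/3) = 1/(1748/3) = 3/1748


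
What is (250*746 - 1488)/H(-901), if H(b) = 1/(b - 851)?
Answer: -324141024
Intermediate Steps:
H(b) = 1/(-851 + b)
(250*746 - 1488)/H(-901) = (250*746 - 1488)/(1/(-851 - 901)) = (186500 - 1488)/(1/(-1752)) = 185012/(-1/1752) = 185012*(-1752) = -324141024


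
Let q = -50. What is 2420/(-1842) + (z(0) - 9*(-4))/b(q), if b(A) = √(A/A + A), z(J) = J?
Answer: -1210/921 - 36*I/7 ≈ -1.3138 - 5.1429*I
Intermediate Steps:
b(A) = √(1 + A)
2420/(-1842) + (z(0) - 9*(-4))/b(q) = 2420/(-1842) + (0 - 9*(-4))/(√(1 - 50)) = 2420*(-1/1842) + (0 + 36)/(√(-49)) = -1210/921 + 36/((7*I)) = -1210/921 + 36*(-I/7) = -1210/921 - 36*I/7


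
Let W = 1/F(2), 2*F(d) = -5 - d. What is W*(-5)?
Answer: 10/7 ≈ 1.4286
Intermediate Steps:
F(d) = -5/2 - d/2 (F(d) = (-5 - d)/2 = -5/2 - d/2)
W = -2/7 (W = 1/(-5/2 - ½*2) = 1/(-5/2 - 1) = 1/(-7/2) = -2/7 ≈ -0.28571)
W*(-5) = -2/7*(-5) = 10/7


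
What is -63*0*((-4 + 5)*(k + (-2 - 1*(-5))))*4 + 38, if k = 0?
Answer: 38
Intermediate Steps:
-63*0*((-4 + 5)*(k + (-2 - 1*(-5))))*4 + 38 = -63*0*((-4 + 5)*(0 + (-2 - 1*(-5))))*4 + 38 = -63*0*(1*(0 + (-2 + 5)))*4 + 38 = -63*0*(1*(0 + 3))*4 + 38 = -63*0*(1*3)*4 + 38 = -63*0*3*4 + 38 = -0*4 + 38 = -63*0 + 38 = 0 + 38 = 38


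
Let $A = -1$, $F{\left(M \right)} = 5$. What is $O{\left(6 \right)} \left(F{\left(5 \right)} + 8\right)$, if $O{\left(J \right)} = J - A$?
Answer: $91$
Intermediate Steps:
$O{\left(J \right)} = 1 + J$ ($O{\left(J \right)} = J - -1 = J + 1 = 1 + J$)
$O{\left(6 \right)} \left(F{\left(5 \right)} + 8\right) = \left(1 + 6\right) \left(5 + 8\right) = 7 \cdot 13 = 91$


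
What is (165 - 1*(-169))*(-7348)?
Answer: -2454232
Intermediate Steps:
(165 - 1*(-169))*(-7348) = (165 + 169)*(-7348) = 334*(-7348) = -2454232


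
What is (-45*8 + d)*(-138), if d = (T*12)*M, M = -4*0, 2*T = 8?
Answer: 49680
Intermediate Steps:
T = 4 (T = (½)*8 = 4)
M = 0
d = 0 (d = (4*12)*0 = 48*0 = 0)
(-45*8 + d)*(-138) = (-45*8 + 0)*(-138) = (-360 + 0)*(-138) = -360*(-138) = 49680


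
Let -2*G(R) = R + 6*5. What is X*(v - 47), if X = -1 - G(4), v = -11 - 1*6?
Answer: -1024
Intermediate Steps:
G(R) = -15 - R/2 (G(R) = -(R + 6*5)/2 = -(R + 30)/2 = -(30 + R)/2 = -15 - R/2)
v = -17 (v = -11 - 6 = -17)
X = 16 (X = -1 - (-15 - ½*4) = -1 - (-15 - 2) = -1 - 1*(-17) = -1 + 17 = 16)
X*(v - 47) = 16*(-17 - 47) = 16*(-64) = -1024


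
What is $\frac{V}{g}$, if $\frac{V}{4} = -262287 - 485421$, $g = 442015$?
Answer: $- \frac{2990832}{442015} \approx -6.7664$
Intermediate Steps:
$V = -2990832$ ($V = 4 \left(-262287 - 485421\right) = 4 \left(-747708\right) = -2990832$)
$\frac{V}{g} = - \frac{2990832}{442015}$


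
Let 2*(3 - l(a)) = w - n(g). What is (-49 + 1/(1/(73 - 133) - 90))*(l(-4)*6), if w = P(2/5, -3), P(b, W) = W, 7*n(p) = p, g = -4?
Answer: -46853493/37807 ≈ -1239.3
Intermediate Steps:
n(p) = p/7
w = -3
l(a) = 59/14 (l(a) = 3 - (-3 - (-4)/7)/2 = 3 - (-3 - 1*(-4/7))/2 = 3 - (-3 + 4/7)/2 = 3 - 1/2*(-17/7) = 3 + 17/14 = 59/14)
(-49 + 1/(1/(73 - 133) - 90))*(l(-4)*6) = (-49 + 1/(1/(73 - 133) - 90))*((59/14)*6) = (-49 + 1/(1/(-60) - 90))*(177/7) = (-49 + 1/(-1/60 - 90))*(177/7) = (-49 + 1/(-5401/60))*(177/7) = (-49 - 60/5401)*(177/7) = -264709/5401*177/7 = -46853493/37807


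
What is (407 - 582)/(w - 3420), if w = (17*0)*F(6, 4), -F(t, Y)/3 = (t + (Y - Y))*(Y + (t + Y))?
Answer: 35/684 ≈ 0.051170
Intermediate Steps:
F(t, Y) = -3*t*(t + 2*Y) (F(t, Y) = -3*(t + (Y - Y))*(Y + (t + Y)) = -3*(t + 0)*(Y + (Y + t)) = -3*t*(t + 2*Y))
w = 0 (w = (17*0)*(-3*6*(6 + 2*4)) = 0*(-3*6*(6 + 8)) = 0*(-3*6*14) = 0*(-252) = 0)
(407 - 582)/(w - 3420) = (407 - 582)/(0 - 3420) = -175/(-3420) = -175*(-1/3420) = 35/684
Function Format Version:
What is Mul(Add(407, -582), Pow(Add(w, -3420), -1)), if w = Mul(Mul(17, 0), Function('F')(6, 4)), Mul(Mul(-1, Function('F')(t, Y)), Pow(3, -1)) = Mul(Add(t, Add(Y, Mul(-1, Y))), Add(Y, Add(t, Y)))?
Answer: Rational(35, 684) ≈ 0.051170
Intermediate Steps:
Function('F')(t, Y) = Mul(-3, t, Add(t, Mul(2, Y))) (Function('F')(t, Y) = Mul(-3, Mul(Add(t, Add(Y, Mul(-1, Y))), Add(Y, Add(t, Y)))) = Mul(-3, Mul(Add(t, 0), Add(Y, Add(Y, t)))) = Mul(-3, Mul(t, Add(t, Mul(2, Y)))) = Mul(-3, t, Add(t, Mul(2, Y))))
w = 0 (w = Mul(Mul(17, 0), Mul(-3, 6, Add(6, Mul(2, 4)))) = Mul(0, Mul(-3, 6, Add(6, 8))) = Mul(0, Mul(-3, 6, 14)) = Mul(0, -252) = 0)
Mul(Add(407, -582), Pow(Add(w, -3420), -1)) = Mul(Add(407, -582), Pow(Add(0, -3420), -1)) = Mul(-175, Pow(-3420, -1)) = Mul(-175, Rational(-1, 3420)) = Rational(35, 684)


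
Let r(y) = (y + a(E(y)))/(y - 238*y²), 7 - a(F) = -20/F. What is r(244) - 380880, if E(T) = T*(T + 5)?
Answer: -20493044843065031/53804465559 ≈ -3.8088e+5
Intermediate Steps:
E(T) = T*(5 + T)
a(F) = 7 + 20/F (a(F) = 7 - (-20)/F = 7 + 20/F)
r(y) = (7 + y + 20/(y*(5 + y)))/(y - 238*y²) (r(y) = (y + (7 + 20/((y*(5 + y)))))/(y - 238*y²) = (y + (7 + 20*(1/(y*(5 + y)))))/(y - 238*y²) = (y + (7 + 20/(y*(5 + y))))/(y - 238*y²) = (7 + y + 20/(y*(5 + y)))/(y - 238*y²))
r(244) - 380880 = (-20 - 1*244*(5 + 244)*(7 + 244))/(244²*(-1 + 238*244)*(5 + 244)) - 380880 = (1/59536)*(-20 - 1*244*249*251)/((-1 + 58072)*249) - 380880 = (1/59536)*(1/249)*(-20 - 15249756)/58071 - 380880 = (1/59536)*(1/58071)*(1/249)*(-15249776) - 380880 = -953111/53804465559 - 380880 = -20493044843065031/53804465559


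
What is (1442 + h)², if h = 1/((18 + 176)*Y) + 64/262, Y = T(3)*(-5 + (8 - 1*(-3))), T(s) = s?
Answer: 435280168609160281/209262332304 ≈ 2.0801e+6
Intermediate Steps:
Y = 18 (Y = 3*(-5 + (8 - 1*(-3))) = 3*(-5 + (8 + 3)) = 3*(-5 + 11) = 3*6 = 18)
h = 111875/457452 (h = 1/((18 + 176)*18) + 64/262 = (1/18)/194 + 64*(1/262) = (1/194)*(1/18) + 32/131 = 1/3492 + 32/131 = 111875/457452 ≈ 0.24456)
(1442 + h)² = (1442 + 111875/457452)² = (659757659/457452)² = 435280168609160281/209262332304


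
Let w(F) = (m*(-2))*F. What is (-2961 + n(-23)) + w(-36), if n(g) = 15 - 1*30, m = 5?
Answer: -2616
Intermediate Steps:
w(F) = -10*F (w(F) = (5*(-2))*F = -10*F)
n(g) = -15 (n(g) = 15 - 30 = -15)
(-2961 + n(-23)) + w(-36) = (-2961 - 15) - 10*(-36) = -2976 + 360 = -2616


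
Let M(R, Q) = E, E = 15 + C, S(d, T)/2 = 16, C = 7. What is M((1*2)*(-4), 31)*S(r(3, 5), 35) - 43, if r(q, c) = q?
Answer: 661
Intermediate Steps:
S(d, T) = 32 (S(d, T) = 2*16 = 32)
E = 22 (E = 15 + 7 = 22)
M(R, Q) = 22
M((1*2)*(-4), 31)*S(r(3, 5), 35) - 43 = 22*32 - 43 = 704 - 43 = 661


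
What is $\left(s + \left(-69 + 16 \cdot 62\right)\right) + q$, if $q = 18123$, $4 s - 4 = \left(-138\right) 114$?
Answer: $15114$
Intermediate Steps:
$s = -3932$ ($s = 1 + \frac{\left(-138\right) 114}{4} = 1 + \frac{1}{4} \left(-15732\right) = 1 - 3933 = -3932$)
$\left(s + \left(-69 + 16 \cdot 62\right)\right) + q = \left(-3932 + \left(-69 + 16 \cdot 62\right)\right) + 18123 = \left(-3932 + \left(-69 + 992\right)\right) + 18123 = \left(-3932 + 923\right) + 18123 = -3009 + 18123 = 15114$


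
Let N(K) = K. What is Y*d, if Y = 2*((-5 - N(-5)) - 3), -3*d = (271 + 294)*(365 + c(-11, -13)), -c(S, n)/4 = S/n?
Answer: 5312130/13 ≈ 4.0863e+5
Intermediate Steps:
c(S, n) = -4*S/n
d = -885355/13 (d = -(271 + 294)*(365 - 4*(-11)/(-13))/3 = -565*(365 - 4*(-11)*(-1/13))/3 = -565*(365 - 44/13)/3 = -565*4701/(3*13) = -⅓*2656065/13 = -885355/13 ≈ -68104.)
Y = -6 (Y = 2*((-5 - 1*(-5)) - 3) = 2*((-5 + 5) - 3) = 2*(0 - 3) = 2*(-3) = -6)
Y*d = -6*(-885355/13) = 5312130/13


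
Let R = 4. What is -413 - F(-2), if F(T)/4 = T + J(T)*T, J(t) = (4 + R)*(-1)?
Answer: -469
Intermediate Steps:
J(t) = -8 (J(t) = (4 + 4)*(-1) = 8*(-1) = -8)
F(T) = -28*T (F(T) = 4*(T - 8*T) = 4*(-7*T) = -28*T)
-413 - F(-2) = -413 - (-28)*(-2) = -413 - 1*56 = -413 - 56 = -469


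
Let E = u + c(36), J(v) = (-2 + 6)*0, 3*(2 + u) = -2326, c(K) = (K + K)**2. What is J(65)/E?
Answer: 0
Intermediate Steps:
c(K) = 4*K**2 (c(K) = (2*K)**2 = 4*K**2)
u = -2332/3 (u = -2 + (1/3)*(-2326) = -2 - 2326/3 = -2332/3 ≈ -777.33)
J(v) = 0 (J(v) = 4*0 = 0)
E = 13220/3 (E = -2332/3 + 4*36**2 = -2332/3 + 4*1296 = -2332/3 + 5184 = 13220/3 ≈ 4406.7)
J(65)/E = 0/(13220/3) = 0*(3/13220) = 0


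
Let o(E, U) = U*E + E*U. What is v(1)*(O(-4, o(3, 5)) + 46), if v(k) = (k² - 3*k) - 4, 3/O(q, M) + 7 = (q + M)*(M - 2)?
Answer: -199014/721 ≈ -276.02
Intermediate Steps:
o(E, U) = 2*E*U (o(E, U) = E*U + E*U = 2*E*U)
O(q, M) = 3/(-7 + (-2 + M)*(M + q)) (O(q, M) = 3/(-7 + (q + M)*(M - 2)) = 3/(-7 + (M + q)*(-2 + M)) = 3/(-7 + (-2 + M)*(M + q)))
v(k) = -4 + k² - 3*k
v(1)*(O(-4, o(3, 5)) + 46) = (-4 + 1² - 3*1)*(3/(-7 + (2*3*5)² - 4*3*5 - 2*(-4) + (2*3*5)*(-4)) + 46) = (-4 + 1 - 3)*(3/(-7 + 30² - 2*30 + 8 + 30*(-4)) + 46) = -6*(3/(-7 + 900 - 60 + 8 - 120) + 46) = -6*(3/721 + 46) = -6*33169/721 = -199014/721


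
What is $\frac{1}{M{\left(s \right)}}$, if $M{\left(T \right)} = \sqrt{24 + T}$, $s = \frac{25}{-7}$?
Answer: $\frac{\sqrt{1001}}{143} \approx 0.22125$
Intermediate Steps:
$s = - \frac{25}{7}$ ($s = 25 \left(- \frac{1}{7}\right) = - \frac{25}{7} \approx -3.5714$)
$\frac{1}{M{\left(s \right)}} = \frac{1}{\sqrt{24 - \frac{25}{7}}} = \frac{1}{\sqrt{\frac{143}{7}}} = \frac{1}{\frac{1}{7} \sqrt{1001}} = \frac{\sqrt{1001}}{143}$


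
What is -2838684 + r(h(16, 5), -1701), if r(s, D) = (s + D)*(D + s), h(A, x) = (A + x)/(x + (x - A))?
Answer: 266545/4 ≈ 66636.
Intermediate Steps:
h(A, x) = (A + x)/(-A + 2*x)
r(s, D) = (D + s)² (r(s, D) = (D + s)*(D + s) = (D + s)²)
-2838684 + r(h(16, 5), -1701) = -2838684 + (-1701 + (16 + 5)/(-1*16 + 2*5))² = -2838684 + (-1701 + 21/(-16 + 10))² = -2838684 + (-1701 + 21/(-6))² = -2838684 + (-1701 - ⅙*21)² = -2838684 + (-1701 - 7/2)² = -2838684 + (-3409/2)² = -2838684 + 11621281/4 = 266545/4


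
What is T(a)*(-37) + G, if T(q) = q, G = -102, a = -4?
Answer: 46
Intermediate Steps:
T(a)*(-37) + G = -4*(-37) - 102 = 148 - 102 = 46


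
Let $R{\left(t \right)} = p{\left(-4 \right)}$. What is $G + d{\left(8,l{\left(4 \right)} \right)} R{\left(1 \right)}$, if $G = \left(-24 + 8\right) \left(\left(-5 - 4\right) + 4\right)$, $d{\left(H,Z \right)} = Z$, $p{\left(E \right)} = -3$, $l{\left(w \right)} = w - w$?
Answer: $80$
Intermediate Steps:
$l{\left(w \right)} = 0$
$R{\left(t \right)} = -3$
$G = 80$ ($G = - 16 \left(\left(-5 - 4\right) + 4\right) = - 16 \left(-9 + 4\right) = \left(-16\right) \left(-5\right) = 80$)
$G + d{\left(8,l{\left(4 \right)} \right)} R{\left(1 \right)} = 80 + 0 \left(-3\right) = 80 + 0 = 80$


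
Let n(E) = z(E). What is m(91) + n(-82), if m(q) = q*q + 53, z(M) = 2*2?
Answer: 8338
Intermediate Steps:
z(M) = 4
m(q) = 53 + q² (m(q) = q² + 53 = 53 + q²)
n(E) = 4
m(91) + n(-82) = (53 + 91²) + 4 = (53 + 8281) + 4 = 8334 + 4 = 8338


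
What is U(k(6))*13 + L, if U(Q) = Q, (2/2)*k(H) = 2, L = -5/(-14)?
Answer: 369/14 ≈ 26.357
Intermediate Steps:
L = 5/14 (L = -5*(-1/14) = 5/14 ≈ 0.35714)
k(H) = 2
U(k(6))*13 + L = 2*13 + 5/14 = 26 + 5/14 = 369/14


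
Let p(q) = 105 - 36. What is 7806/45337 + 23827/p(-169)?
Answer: 1080783313/3128253 ≈ 345.49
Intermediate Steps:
p(q) = 69
7806/45337 + 23827/p(-169) = 7806/45337 + 23827/69 = 1080783313/3128253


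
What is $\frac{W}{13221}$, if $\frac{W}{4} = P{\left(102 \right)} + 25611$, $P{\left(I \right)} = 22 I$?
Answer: $\frac{12380}{1469} \approx 8.4275$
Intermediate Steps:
$W = 111420$ ($W = 4 \left(22 \cdot 102 + 25611\right) = 4 \left(2244 + 25611\right) = 4 \cdot 27855 = 111420$)
$\frac{W}{13221} = \frac{111420}{13221} = 111420 \cdot \frac{1}{13221} = \frac{12380}{1469}$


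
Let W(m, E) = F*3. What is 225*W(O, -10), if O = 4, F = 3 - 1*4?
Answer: -675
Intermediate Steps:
F = -1 (F = 3 - 4 = -1)
W(m, E) = -3 (W(m, E) = -1*3 = -3)
225*W(O, -10) = 225*(-3) = -675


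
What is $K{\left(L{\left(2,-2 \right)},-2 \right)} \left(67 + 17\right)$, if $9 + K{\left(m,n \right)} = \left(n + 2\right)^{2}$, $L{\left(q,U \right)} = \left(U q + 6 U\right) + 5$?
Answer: $-756$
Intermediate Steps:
$L{\left(q,U \right)} = 5 + 6 U + U q$ ($L{\left(q,U \right)} = \left(6 U + U q\right) + 5 = 5 + 6 U + U q$)
$K{\left(m,n \right)} = -9 + \left(2 + n\right)^{2}$ ($K{\left(m,n \right)} = -9 + \left(n + 2\right)^{2} = -9 + \left(2 + n\right)^{2}$)
$K{\left(L{\left(2,-2 \right)},-2 \right)} \left(67 + 17\right) = \left(-9 + \left(2 - 2\right)^{2}\right) \left(67 + 17\right) = \left(-9 + 0^{2}\right) 84 = \left(-9 + 0\right) 84 = \left(-9\right) 84 = -756$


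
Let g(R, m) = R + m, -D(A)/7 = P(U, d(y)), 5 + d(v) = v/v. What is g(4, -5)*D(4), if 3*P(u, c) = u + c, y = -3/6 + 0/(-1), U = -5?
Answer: -21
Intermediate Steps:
y = -½ (y = -3*⅙ + 0*(-1) = -½ + 0 = -½ ≈ -0.50000)
d(v) = -4 (d(v) = -5 + v/v = -5 + 1 = -4)
P(u, c) = c/3 + u/3 (P(u, c) = (u + c)/3 = (c + u)/3 = c/3 + u/3)
D(A) = 21 (D(A) = -7*((⅓)*(-4) + (⅓)*(-5)) = -7*(-4/3 - 5/3) = -7*(-3) = 21)
g(4, -5)*D(4) = (4 - 5)*21 = -1*21 = -21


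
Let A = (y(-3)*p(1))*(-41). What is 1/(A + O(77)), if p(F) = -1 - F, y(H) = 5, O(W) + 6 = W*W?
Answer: 1/6333 ≈ 0.00015790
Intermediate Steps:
O(W) = -6 + W² (O(W) = -6 + W*W = -6 + W²)
A = 410 (A = (5*(-1 - 1*1))*(-41) = (5*(-1 - 1))*(-41) = (5*(-2))*(-41) = -10*(-41) = 410)
1/(A + O(77)) = 1/(410 + (-6 + 77²)) = 1/(410 + (-6 + 5929)) = 1/(410 + 5923) = 1/6333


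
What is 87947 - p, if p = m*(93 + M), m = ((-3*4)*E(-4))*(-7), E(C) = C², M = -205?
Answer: 238475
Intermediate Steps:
m = 1344 (m = (-3*4*(-4)²)*(-7) = -12*16*(-7) = -192*(-7) = 1344)
p = -150528 (p = 1344*(93 - 205) = 1344*(-112) = -150528)
87947 - p = 87947 - 1*(-150528) = 87947 + 150528 = 238475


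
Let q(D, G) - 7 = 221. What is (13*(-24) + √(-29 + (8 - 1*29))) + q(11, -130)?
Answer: -84 + 5*I*√2 ≈ -84.0 + 7.0711*I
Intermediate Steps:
q(D, G) = 228 (q(D, G) = 7 + 221 = 228)
(13*(-24) + √(-29 + (8 - 1*29))) + q(11, -130) = (13*(-24) + √(-29 + (8 - 1*29))) + 228 = (-312 + √(-29 + (8 - 29))) + 228 = (-312 + √(-29 - 21)) + 228 = (-312 + √(-50)) + 228 = (-312 + 5*I*√2) + 228 = -84 + 5*I*√2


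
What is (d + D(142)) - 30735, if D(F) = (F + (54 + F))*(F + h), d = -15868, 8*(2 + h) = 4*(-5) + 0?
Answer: -128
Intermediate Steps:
h = -9/2 (h = -2 + (4*(-5) + 0)/8 = -2 + (-20 + 0)/8 = -2 + (1/8)*(-20) = -2 - 5/2 = -9/2 ≈ -4.5000)
D(F) = (54 + 2*F)*(-9/2 + F) (D(F) = (F + (54 + F))*(F - 9/2) = (54 + 2*F)*(-9/2 + F))
(d + D(142)) - 30735 = (-15868 + (-243 + 2*142**2 + 45*142)) - 30735 = (-15868 + (-243 + 2*20164 + 6390)) - 30735 = (-15868 + (-243 + 40328 + 6390)) - 30735 = (-15868 + 46475) - 30735 = 30607 - 30735 = -128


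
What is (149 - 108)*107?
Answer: 4387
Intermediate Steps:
(149 - 108)*107 = 41*107 = 4387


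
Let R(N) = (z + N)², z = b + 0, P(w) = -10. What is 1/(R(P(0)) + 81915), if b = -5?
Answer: 1/82140 ≈ 1.2174e-5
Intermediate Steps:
z = -5 (z = -5 + 0 = -5)
R(N) = (-5 + N)²
1/(R(P(0)) + 81915) = 1/((-5 - 10)² + 81915) = 1/((-15)² + 81915) = 1/(225 + 81915) = 1/82140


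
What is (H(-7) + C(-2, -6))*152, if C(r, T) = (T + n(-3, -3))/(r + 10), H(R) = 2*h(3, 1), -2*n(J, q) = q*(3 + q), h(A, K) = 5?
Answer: 1406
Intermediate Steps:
n(J, q) = -q*(3 + q)/2
H(R) = 10 (H(R) = 2*5 = 10)
C(r, T) = T/(10 + r) (C(r, T) = (T - 1/2*(-3)*(3 - 3))/(r + 10) = (T - 1/2*(-3)*0)/(10 + r) = (T + 0)/(10 + r) = T/(10 + r))
(H(-7) + C(-2, -6))*152 = (10 - 6/(10 - 2))*152 = (10 - 6/8)*152 = (10 - 6*1/8)*152 = (10 - 3/4)*152 = (37/4)*152 = 1406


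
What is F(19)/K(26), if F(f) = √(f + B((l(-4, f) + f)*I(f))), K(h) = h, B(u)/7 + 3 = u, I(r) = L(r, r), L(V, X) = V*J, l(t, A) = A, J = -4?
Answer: I*√20218/26 ≈ 5.4688*I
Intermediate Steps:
L(V, X) = -4*V (L(V, X) = V*(-4) = -4*V)
I(r) = -4*r
B(u) = -21 + 7*u
F(f) = √(-21 + f - 56*f²) (F(f) = √(f + (-21 + 7*((f + f)*(-4*f)))) = √(f + (-21 + 7*((2*f)*(-4*f)))) = √(f + (-21 + 7*(-8*f²))) = √(f + (-21 - 56*f²)) = √(-21 + f - 56*f²))
F(19)/K(26) = √(-21 + 19 - 56*19²)/26 = √(-21 + 19 - 56*361)*(1/26) = √(-21 + 19 - 20216)*(1/26) = √(-20218)*(1/26) = (I*√20218)*(1/26) = I*√20218/26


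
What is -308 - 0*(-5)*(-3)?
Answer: -308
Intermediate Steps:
-308 - 0*(-5)*(-3) = -308 - 0*(-3) = -308 - 1*0 = -308 + 0 = -308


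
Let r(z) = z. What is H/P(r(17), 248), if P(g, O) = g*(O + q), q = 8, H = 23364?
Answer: 5841/1088 ≈ 5.3686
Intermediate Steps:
P(g, O) = g*(8 + O) (P(g, O) = g*(O + 8) = g*(8 + O))
H/P(r(17), 248) = 23364/((17*(8 + 248))) = 23364/((17*256)) = 23364/4352 = 23364*(1/4352) = 5841/1088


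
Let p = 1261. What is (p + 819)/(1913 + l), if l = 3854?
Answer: 2080/5767 ≈ 0.36067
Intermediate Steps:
(p + 819)/(1913 + l) = (1261 + 819)/(1913 + 3854) = 2080/5767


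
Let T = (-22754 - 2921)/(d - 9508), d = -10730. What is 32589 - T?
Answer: 659510507/20238 ≈ 32588.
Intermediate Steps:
T = 25675/20238 (T = (-22754 - 2921)/(-10730 - 9508) = -25675/(-20238) = -25675*(-1/20238) = 25675/20238 ≈ 1.2687)
32589 - T = 32589 - 1*25675/20238 = 32589 - 25675/20238 = 659510507/20238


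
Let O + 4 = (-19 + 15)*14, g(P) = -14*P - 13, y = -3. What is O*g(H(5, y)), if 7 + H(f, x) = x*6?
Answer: -20220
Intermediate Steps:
H(f, x) = -7 + 6*x (H(f, x) = -7 + x*6 = -7 + 6*x)
g(P) = -13 - 14*P
O = -60 (O = -4 + (-19 + 15)*14 = -4 - 4*14 = -4 - 56 = -60)
O*g(H(5, y)) = -60*(-13 - 14*(-7 + 6*(-3))) = -60*(-13 - 14*(-7 - 18)) = -60*(-13 - 14*(-25)) = -60*(-13 + 350) = -60*337 = -20220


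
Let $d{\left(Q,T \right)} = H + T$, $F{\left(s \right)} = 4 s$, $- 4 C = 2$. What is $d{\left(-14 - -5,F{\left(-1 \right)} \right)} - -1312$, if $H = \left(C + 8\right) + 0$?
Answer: $\frac{2631}{2} \approx 1315.5$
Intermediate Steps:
$C = - \frac{1}{2}$ ($C = \left(- \frac{1}{4}\right) 2 = - \frac{1}{2} \approx -0.5$)
$H = \frac{15}{2}$ ($H = \left(- \frac{1}{2} + 8\right) + 0 = \frac{15}{2} + 0 = \frac{15}{2} \approx 7.5$)
$d{\left(Q,T \right)} = \frac{15}{2} + T$
$d{\left(-14 - -5,F{\left(-1 \right)} \right)} - -1312 = \left(\frac{15}{2} + 4 \left(-1\right)\right) - -1312 = \left(\frac{15}{2} - 4\right) + 1312 = \frac{7}{2} + 1312 = \frac{2631}{2}$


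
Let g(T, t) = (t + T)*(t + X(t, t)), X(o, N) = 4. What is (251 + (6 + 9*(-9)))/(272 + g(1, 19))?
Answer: 44/183 ≈ 0.24044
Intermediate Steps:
g(T, t) = (4 + t)*(T + t) (g(T, t) = (t + T)*(t + 4) = (T + t)*(4 + t) = (4 + t)*(T + t))
(251 + (6 + 9*(-9)))/(272 + g(1, 19)) = (251 + (6 + 9*(-9)))/(272 + (19² + 4*1 + 4*19 + 1*19)) = (251 + (6 - 81))/(272 + (361 + 4 + 76 + 19)) = (251 - 75)/(272 + 460) = 176/732 = 176*(1/732) = 44/183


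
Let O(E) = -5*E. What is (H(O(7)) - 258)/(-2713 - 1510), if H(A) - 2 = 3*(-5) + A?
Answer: 306/4223 ≈ 0.072460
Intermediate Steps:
H(A) = -13 + A (H(A) = 2 + (3*(-5) + A) = 2 + (-15 + A) = -13 + A)
(H(O(7)) - 258)/(-2713 - 1510) = ((-13 - 5*7) - 258)/(-2713 - 1510) = ((-13 - 35) - 258)/(-4223) = (-48 - 258)*(-1/4223) = -306*(-1/4223) = 306/4223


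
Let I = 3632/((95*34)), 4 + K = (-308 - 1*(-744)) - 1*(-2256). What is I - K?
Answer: -4339304/1615 ≈ -2686.9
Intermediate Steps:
K = 2688 (K = -4 + ((-308 - 1*(-744)) - 1*(-2256)) = -4 + ((-308 + 744) + 2256) = -4 + (436 + 2256) = -4 + 2692 = 2688)
I = 1816/1615 (I = 3632/3230 = 3632*(1/3230) = 1816/1615 ≈ 1.1245)
I - K = 1816/1615 - 1*2688 = 1816/1615 - 2688 = -4339304/1615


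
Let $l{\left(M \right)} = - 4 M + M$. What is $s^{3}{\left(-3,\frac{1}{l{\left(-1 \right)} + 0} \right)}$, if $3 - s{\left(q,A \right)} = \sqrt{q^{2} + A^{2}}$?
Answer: $\frac{\left(9 - \sqrt{82}\right)^{3}}{27} \approx -6.2924 \cdot 10^{-6}$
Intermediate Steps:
$l{\left(M \right)} = - 3 M$
$s{\left(q,A \right)} = 3 - \sqrt{A^{2} + q^{2}}$ ($s{\left(q,A \right)} = 3 - \sqrt{q^{2} + A^{2}} = 3 - \sqrt{A^{2} + q^{2}}$)
$s^{3}{\left(-3,\frac{1}{l{\left(-1 \right)} + 0} \right)} = \left(3 - \sqrt{\left(\frac{1}{\left(-3\right) \left(-1\right) + 0}\right)^{2} + \left(-3\right)^{2}}\right)^{3} = \left(3 - \sqrt{\left(\frac{1}{3 + 0}\right)^{2} + 9}\right)^{3} = \left(3 - \sqrt{\left(\frac{1}{3}\right)^{2} + 9}\right)^{3} = \left(3 - \sqrt{\frac{1}{9} + 9}\right)^{3} = \left(3 - \sqrt{\frac{82}{9}}\right)^{3} = \left(3 - \frac{\sqrt{82}}{3}\right)^{3}$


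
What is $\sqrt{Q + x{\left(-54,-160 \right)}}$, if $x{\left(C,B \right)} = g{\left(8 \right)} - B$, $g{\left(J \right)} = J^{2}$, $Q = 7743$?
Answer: $\sqrt{7967} \approx 89.258$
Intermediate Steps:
$x{\left(C,B \right)} = 64 - B$ ($x{\left(C,B \right)} = 8^{2} - B = 64 - B$)
$\sqrt{Q + x{\left(-54,-160 \right)}} = \sqrt{7743 + \left(64 - -160\right)} = \sqrt{7743 + \left(64 + 160\right)} = \sqrt{7743 + 224} = \sqrt{7967}$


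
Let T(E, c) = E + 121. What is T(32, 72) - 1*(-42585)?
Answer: 42738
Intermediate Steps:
T(E, c) = 121 + E
T(32, 72) - 1*(-42585) = (121 + 32) - 1*(-42585) = 153 + 42585 = 42738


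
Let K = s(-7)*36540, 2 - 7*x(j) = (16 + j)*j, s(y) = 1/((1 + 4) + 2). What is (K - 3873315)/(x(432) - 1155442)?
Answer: 27076665/8281628 ≈ 3.2695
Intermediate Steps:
s(y) = 1/7 (s(y) = 1/(5 + 2) = 1/7)
x(j) = 2/7 - j*(16 + j)/7 (x(j) = 2/7 - (16 + j)*j/7 = 2/7 - j*(16 + j)/7)
K = 5220 (K = (1/7)*36540 = 5220)
(K - 3873315)/(x(432) - 1155442) = (5220 - 3873315)/((2/7 - 16/7*432 - 1/7*432**2) - 1155442) = -3868095/((2/7 - 6912/7 - 1/7*186624) - 1155442) = -3868095/((2/7 - 6912/7 - 186624/7) - 1155442) = -3868095/(-193534/7 - 1155442) = -3868095/(-8281628/7) = -3868095*(-7/8281628) = 27076665/8281628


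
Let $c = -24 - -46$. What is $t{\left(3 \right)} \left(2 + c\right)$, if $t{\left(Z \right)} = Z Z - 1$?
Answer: $192$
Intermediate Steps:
$c = 22$ ($c = -24 + 46 = 22$)
$t{\left(Z \right)} = -1 + Z^{2}$ ($t{\left(Z \right)} = Z^{2} - 1 = -1 + Z^{2}$)
$t{\left(3 \right)} \left(2 + c\right) = \left(-1 + 3^{2}\right) \left(2 + 22\right) = \left(-1 + 9\right) 24 = 8 \cdot 24 = 192$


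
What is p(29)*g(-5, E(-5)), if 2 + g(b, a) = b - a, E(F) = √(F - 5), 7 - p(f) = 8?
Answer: 7 + I*√10 ≈ 7.0 + 3.1623*I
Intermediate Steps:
p(f) = -1 (p(f) = 7 - 1*8 = 7 - 8 = -1)
E(F) = √(-5 + F)
g(b, a) = -2 + b - a (g(b, a) = -2 + (b - a) = -2 + b - a)
p(29)*g(-5, E(-5)) = -(-2 - 5 - √(-5 - 5)) = -(-2 - 5 - √(-10)) = -(-2 - 5 - I*√10) = -(-7 - I*√10) = 7 + I*√10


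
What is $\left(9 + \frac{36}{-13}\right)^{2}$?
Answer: $\frac{6561}{169} \approx 38.823$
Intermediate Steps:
$\left(9 + \frac{36}{-13}\right)^{2} = \left(9 + 36 \left(- \frac{1}{13}\right)\right)^{2} = \left(9 - \frac{36}{13}\right)^{2} = \left(\frac{81}{13}\right)^{2} = \frac{6561}{169}$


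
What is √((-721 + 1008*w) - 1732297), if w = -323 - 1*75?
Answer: I*√2134202 ≈ 1460.9*I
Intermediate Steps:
w = -398 (w = -323 - 75 = -398)
√((-721 + 1008*w) - 1732297) = √((-721 + 1008*(-398)) - 1732297) = √((-721 - 401184) - 1732297) = √(-401905 - 1732297) = √(-2134202) = I*√2134202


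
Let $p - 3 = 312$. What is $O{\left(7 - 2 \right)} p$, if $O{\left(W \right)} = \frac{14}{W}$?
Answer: $882$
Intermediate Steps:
$p = 315$ ($p = 3 + 312 = 315$)
$O{\left(7 - 2 \right)} p = \frac{14}{7 - 2} \cdot 315 = \frac{14}{5} \cdot 315 = 882$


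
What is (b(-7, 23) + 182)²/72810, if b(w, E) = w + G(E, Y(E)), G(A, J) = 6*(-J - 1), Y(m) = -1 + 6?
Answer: 19321/72810 ≈ 0.26536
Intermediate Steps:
Y(m) = 5
G(A, J) = -6 - 6*J (G(A, J) = 6*(-1 - J) = -6 - 6*J)
b(w, E) = -36 + w (b(w, E) = w + (-6 - 6*5) = w + (-6 - 30) = w - 36 = -36 + w)
(b(-7, 23) + 182)²/72810 = ((-36 - 7) + 182)²/72810 = (-43 + 182)²*(1/72810) = 139²*(1/72810) = 19321*(1/72810) = 19321/72810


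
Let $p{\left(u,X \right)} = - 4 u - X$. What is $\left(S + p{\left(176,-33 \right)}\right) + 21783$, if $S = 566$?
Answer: $21678$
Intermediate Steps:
$p{\left(u,X \right)} = - X - 4 u$
$\left(S + p{\left(176,-33 \right)}\right) + 21783 = \left(566 - 671\right) + 21783 = -105 + 21783 = 21678$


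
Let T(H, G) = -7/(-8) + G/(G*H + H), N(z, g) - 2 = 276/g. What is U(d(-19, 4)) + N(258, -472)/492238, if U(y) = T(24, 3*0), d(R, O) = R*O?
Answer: 101647481/116168168 ≈ 0.87500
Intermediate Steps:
N(z, g) = 2 + 276/g
d(R, O) = O*R
T(H, G) = 7/8 + G/(H + G*H) (T(H, G) = -7*(-1/8) + G/(H + G*H) = 7/8 + G/(H + G*H))
U(y) = 7/8 (U(y) = (1/8)*(7*24 + 8*(3*0) + 7*(3*0)*24)/(24*(1 + 3*0)) = (1/8)*(1/24)*(168 + 8*0 + 7*0*24)/(1 + 0) = (1/8)*(1/24)*(168 + 0 + 0)/1 = (1/8)*(1/24)*1*168 = 7/8)
U(d(-19, 4)) + N(258, -472)/492238 = 7/8 + (2 + 276/(-472))/492238 = 7/8 + (2 + 276*(-1/472))*(1/492238) = 7/8 + (2 - 69/118)*(1/492238) = 7/8 + (167/118)*(1/492238) = 7/8 + 167/58084084 = 101647481/116168168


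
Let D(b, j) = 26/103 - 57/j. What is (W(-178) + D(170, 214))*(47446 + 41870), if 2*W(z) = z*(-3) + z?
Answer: 175200881202/11021 ≈ 1.5897e+7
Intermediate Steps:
W(z) = -z (W(z) = (z*(-3) + z)/2 = (-3*z + z)/2 = (-2*z)/2 = -z)
D(b, j) = 26/103 - 57/j (D(b, j) = 26*(1/103) - 57/j = 26/103 - 57/j)
(W(-178) + D(170, 214))*(47446 + 41870) = (-1*(-178) + (26/103 - 57/214))*(47446 + 41870) = (178 + (26/103 - 57*1/214))*89316 = (178 + (26/103 - 57/214))*89316 = (178 - 307/22042)*89316 = (3923169/22042)*89316 = 175200881202/11021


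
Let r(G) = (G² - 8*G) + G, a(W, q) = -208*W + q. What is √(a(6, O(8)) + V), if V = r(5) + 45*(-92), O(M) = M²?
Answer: I*√5334 ≈ 73.034*I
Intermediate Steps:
a(W, q) = q - 208*W
r(G) = G² - 7*G
V = -4150 (V = 5*(-7 + 5) + 45*(-92) = 5*(-2) - 4140 = -10 - 4140 = -4150)
√(a(6, O(8)) + V) = √((8² - 208*6) - 4150) = √((64 - 1248) - 4150) = √(-1184 - 4150) = √(-5334) = I*√5334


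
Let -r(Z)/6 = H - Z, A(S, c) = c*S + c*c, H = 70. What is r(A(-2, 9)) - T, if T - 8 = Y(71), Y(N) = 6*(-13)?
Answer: 28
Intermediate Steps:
Y(N) = -78
A(S, c) = c² + S*c (A(S, c) = S*c + c² = c² + S*c)
T = -70 (T = 8 - 78 = -70)
r(Z) = -420 + 6*Z (r(Z) = -6*(70 - Z) = -420 + 6*Z)
r(A(-2, 9)) - T = (-420 + 6*(9*(-2 + 9))) - 1*(-70) = (-420 + 6*(9*7)) + 70 = (-420 + 6*63) + 70 = (-420 + 378) + 70 = -42 + 70 = 28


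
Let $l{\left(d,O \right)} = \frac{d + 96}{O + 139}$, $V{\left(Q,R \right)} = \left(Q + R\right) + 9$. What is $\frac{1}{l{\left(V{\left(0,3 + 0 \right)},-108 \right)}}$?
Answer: $\frac{31}{108} \approx 0.28704$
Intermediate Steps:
$V{\left(Q,R \right)} = 9 + Q + R$
$l{\left(d,O \right)} = \frac{96 + d}{139 + O}$
$\frac{1}{l{\left(V{\left(0,3 + 0 \right)},-108 \right)}} = \frac{1}{\frac{1}{139 - 108} \left(96 + \left(9 + 0 + \left(3 + 0\right)\right)\right)} = \frac{1}{\frac{1}{31} \left(96 + \left(9 + 0 + 3\right)\right)} = \frac{1}{\frac{1}{31} \left(96 + 12\right)} = \frac{1}{\frac{1}{31} \cdot 108} = \frac{1}{\frac{108}{31}} = \frac{31}{108}$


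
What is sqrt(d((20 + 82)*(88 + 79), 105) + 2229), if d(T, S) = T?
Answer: sqrt(19263) ≈ 138.79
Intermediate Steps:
sqrt(d((20 + 82)*(88 + 79), 105) + 2229) = sqrt((20 + 82)*(88 + 79) + 2229) = sqrt(102*167 + 2229) = sqrt(17034 + 2229) = sqrt(19263)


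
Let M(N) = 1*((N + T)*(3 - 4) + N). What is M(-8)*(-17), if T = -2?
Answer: -34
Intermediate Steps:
M(N) = 2 (M(N) = 1*((N - 2)*(3 - 4) + N) = 1*((-2 + N)*(-1) + N) = 1*((2 - N) + N) = 1*2 = 2)
M(-8)*(-17) = 2*(-17) = -34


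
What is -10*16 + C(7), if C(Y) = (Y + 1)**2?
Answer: -96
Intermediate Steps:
C(Y) = (1 + Y)**2
-10*16 + C(7) = -10*16 + (1 + 7)**2 = -160 + 8**2 = -160 + 64 = -96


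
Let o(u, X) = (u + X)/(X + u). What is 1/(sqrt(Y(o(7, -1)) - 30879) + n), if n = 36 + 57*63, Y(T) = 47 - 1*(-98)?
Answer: 3627/13185863 - 11*I*sqrt(254)/13185863 ≈ 0.00027507 - 1.3295e-5*I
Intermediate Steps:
o(u, X) = 1 (o(u, X) = (X + u)/(X + u) = 1)
Y(T) = 145 (Y(T) = 47 + 98 = 145)
n = 3627 (n = 36 + 3591 = 3627)
1/(sqrt(Y(o(7, -1)) - 30879) + n) = 1/(sqrt(145 - 30879) + 3627) = 1/(sqrt(-30734) + 3627) = 1/(11*I*sqrt(254) + 3627) = 1/(3627 + 11*I*sqrt(254))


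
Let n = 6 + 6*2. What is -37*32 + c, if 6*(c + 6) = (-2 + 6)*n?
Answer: -1178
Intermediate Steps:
n = 18 (n = 6 + 12 = 18)
c = 6 (c = -6 + ((-2 + 6)*18)/6 = -6 + (4*18)/6 = -6 + (⅙)*72 = -6 + 12 = 6)
-37*32 + c = -37*32 + 6 = -1184 + 6 = -1178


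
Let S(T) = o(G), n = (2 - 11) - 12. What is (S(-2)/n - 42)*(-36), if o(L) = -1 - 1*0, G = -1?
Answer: 10572/7 ≈ 1510.3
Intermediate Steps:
n = -21 (n = -9 - 12 = -21)
o(L) = -1 (o(L) = -1 + 0 = -1)
S(T) = -1
(S(-2)/n - 42)*(-36) = (-1/(-21) - 42)*(-36) = (-1*(-1/21) - 42)*(-36) = (1/21 - 42)*(-36) = -881/21*(-36) = 10572/7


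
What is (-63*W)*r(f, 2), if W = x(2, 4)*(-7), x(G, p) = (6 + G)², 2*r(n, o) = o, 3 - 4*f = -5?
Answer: 28224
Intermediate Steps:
f = 2 (f = ¾ - ¼*(-5) = ¾ + 5/4 = 2)
r(n, o) = o/2
W = -448 (W = (6 + 2)²*(-7) = 8²*(-7) = 64*(-7) = -448)
(-63*W)*r(f, 2) = (-63*(-448))*((½)*2) = 28224*1 = 28224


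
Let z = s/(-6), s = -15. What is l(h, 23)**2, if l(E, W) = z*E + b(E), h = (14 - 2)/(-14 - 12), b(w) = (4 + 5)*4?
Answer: 205209/169 ≈ 1214.3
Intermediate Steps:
z = 5/2 (z = -15/(-6) = -15*(-1/6) = 5/2 ≈ 2.5000)
b(w) = 36 (b(w) = 9*4 = 36)
h = -6/13 (h = 12/(-26) = 12*(-1/26) = -6/13 ≈ -0.46154)
l(E, W) = 36 + 5*E/2 (l(E, W) = 5*E/2 + 36 = 36 + 5*E/2)
l(h, 23)**2 = (36 + (5/2)*(-6/13))**2 = (36 - 15/13)**2 = (453/13)**2 = 205209/169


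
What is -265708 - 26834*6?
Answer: -426712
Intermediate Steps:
-265708 - 26834*6 = -265708 - 1*161004 = -265708 - 161004 = -426712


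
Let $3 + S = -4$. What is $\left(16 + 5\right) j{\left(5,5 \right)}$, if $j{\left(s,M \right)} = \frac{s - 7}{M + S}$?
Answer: $21$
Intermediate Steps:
$S = -7$ ($S = -3 - 4 = -7$)
$j{\left(s,M \right)} = \frac{-7 + s}{-7 + M}$ ($j{\left(s,M \right)} = \frac{s - 7}{M - 7} = \frac{s - 7}{-7 + M} = \frac{-7 + s}{-7 + M}$)
$\left(16 + 5\right) j{\left(5,5 \right)} = \left(16 + 5\right) \frac{-7 + 5}{-7 + 5} = 21 \frac{1}{-2} \left(-2\right) = 21 \left(\left(- \frac{1}{2}\right) \left(-2\right)\right) = 21 \cdot 1 = 21$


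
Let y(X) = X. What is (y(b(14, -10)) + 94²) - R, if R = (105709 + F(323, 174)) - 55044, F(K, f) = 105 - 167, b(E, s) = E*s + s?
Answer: -41917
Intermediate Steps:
b(E, s) = s + E*s
F(K, f) = -62
R = 50603 (R = (105709 - 62) - 55044 = 105647 - 55044 = 50603)
(y(b(14, -10)) + 94²) - R = (-10*(1 + 14) + 94²) - 1*50603 = (-10*15 + 8836) - 50603 = (-150 + 8836) - 50603 = 8686 - 50603 = -41917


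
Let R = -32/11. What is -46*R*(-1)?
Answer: -1472/11 ≈ -133.82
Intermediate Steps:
R = -32/11 (R = -32*1/11 = -32/11 ≈ -2.9091)
-46*R*(-1) = -46*(-32/11)*(-1) = (1472/11)*(-1) = -1472/11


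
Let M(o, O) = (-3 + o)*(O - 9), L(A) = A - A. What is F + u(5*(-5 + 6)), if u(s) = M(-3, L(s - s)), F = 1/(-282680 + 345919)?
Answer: 3414907/63239 ≈ 54.000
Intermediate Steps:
F = 1/63239 ≈ 1.5813e-5
L(A) = 0
M(o, O) = (-9 + O)*(-3 + o) (M(o, O) = (-3 + o)*(-9 + O) = (-9 + O)*(-3 + o))
u(s) = 54 (u(s) = 27 - 9*(-3) - 3*0 + 0*(-3) = 27 + 27 + 0 + 0 = 54)
F + u(5*(-5 + 6)) = 1/63239 + 54 = 3414907/63239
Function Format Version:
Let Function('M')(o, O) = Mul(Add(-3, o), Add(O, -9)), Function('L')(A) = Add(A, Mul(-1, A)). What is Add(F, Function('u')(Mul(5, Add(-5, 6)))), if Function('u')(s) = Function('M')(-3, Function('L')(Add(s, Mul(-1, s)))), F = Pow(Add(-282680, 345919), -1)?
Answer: Rational(3414907, 63239) ≈ 54.000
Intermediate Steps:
F = Rational(1, 63239) (F = Pow(63239, -1) = Rational(1, 63239) ≈ 1.5813e-5)
Function('L')(A) = 0
Function('M')(o, O) = Mul(Add(-9, O), Add(-3, o)) (Function('M')(o, O) = Mul(Add(-3, o), Add(-9, O)) = Mul(Add(-9, O), Add(-3, o)))
Function('u')(s) = 54 (Function('u')(s) = Add(27, Mul(-9, -3), Mul(-3, 0), Mul(0, -3)) = Add(27, 27, 0, 0) = 54)
Add(F, Function('u')(Mul(5, Add(-5, 6)))) = Add(Rational(1, 63239), 54) = Rational(3414907, 63239)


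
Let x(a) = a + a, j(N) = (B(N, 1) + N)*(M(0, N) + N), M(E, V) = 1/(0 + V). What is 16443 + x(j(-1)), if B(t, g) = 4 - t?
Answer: 16427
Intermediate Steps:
M(E, V) = 1/V
j(N) = 4*N + 4/N (j(N) = ((4 - N) + N)*(1/N + N) = 4*(N + 1/N) = 4*N + 4/N)
x(a) = 2*a
16443 + x(j(-1)) = 16443 + 2*(4*(-1) + 4/(-1)) = 16443 + 2*(-4 + 4*(-1)) = 16443 + 2*(-4 - 4) = 16443 + 2*(-8) = 16443 - 16 = 16427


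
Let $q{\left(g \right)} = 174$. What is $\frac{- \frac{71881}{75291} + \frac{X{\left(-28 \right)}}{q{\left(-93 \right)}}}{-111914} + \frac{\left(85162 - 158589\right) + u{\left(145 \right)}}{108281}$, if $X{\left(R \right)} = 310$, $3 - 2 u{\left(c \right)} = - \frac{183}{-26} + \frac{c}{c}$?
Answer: $- \frac{24553909192441259}{36207412238658804} \approx -0.67815$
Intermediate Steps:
$u{\left(c \right)} = - \frac{131}{52}$ ($u{\left(c \right)} = \frac{3}{2} - \frac{- \frac{183}{-26} + \frac{c}{c}}{2} = \frac{3}{2} - \frac{\left(-183\right) \left(- \frac{1}{26}\right) + 1}{2} = \frac{3}{2} - \frac{\frac{183}{26} + 1}{2} = \frac{3}{2} - \frac{209}{52} = - \frac{131}{52}$)
$\frac{- \frac{71881}{75291} + \frac{X{\left(-28 \right)}}{q{\left(-93 \right)}}}{-111914} + \frac{\left(85162 - 158589\right) + u{\left(145 \right)}}{108281} = \frac{- \frac{71881}{75291} + \frac{310}{174}}{-111914} + \frac{\left(85162 - 158589\right) - \frac{131}{52}}{108281} = \left(\left(-71881\right) \frac{1}{75291} + 310 \cdot \frac{1}{174}\right) \left(- \frac{1}{111914}\right) + \left(-73427 - \frac{131}{52}\right) \frac{1}{108281} = \left(- \frac{71881}{75291} + \frac{155}{87}\right) \left(- \frac{1}{111914}\right) - \frac{200965}{296348} = \frac{1805486}{2183439} \left(- \frac{1}{111914}\right) - \frac{200965}{296348} = - \frac{902743}{122178696123} - \frac{200965}{296348} = - \frac{24553909192441259}{36207412238658804}$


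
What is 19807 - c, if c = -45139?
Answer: 64946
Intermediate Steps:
19807 - c = 19807 - 1*(-45139) = 19807 + 45139 = 64946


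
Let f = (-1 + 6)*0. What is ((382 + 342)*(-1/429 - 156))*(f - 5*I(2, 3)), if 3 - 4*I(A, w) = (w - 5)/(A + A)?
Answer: 423969875/858 ≈ 4.9414e+5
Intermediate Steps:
I(A, w) = ¾ - (-5 + w)/(8*A) (I(A, w) = ¾ - (w - 5)/(4*(A + A)) = ¾ - (-5 + w)/(4*(2*A)) = ¾ - (-5 + w)*1/(2*A)/4 = ¾ - (-5 + w)/(8*A))
f = 0 (f = 5*0 = 0)
((382 + 342)*(-1/429 - 156))*(f - 5*I(2, 3)) = ((382 + 342)*(-1/429 - 156))*(0 - 5*(5 - 1*3 + 6*2)/(8*2)) = (724*(-1*1/429 - 156))*(0 - 5*(5 - 3 + 12)/(8*2)) = (724*(-1/429 - 156))*(0 - 5*14/(8*2)) = (724*(-66925/429))*(0 - 5*7/8) = -48453700*(0 - 35/8)/429 = -48453700/429*(-35/8) = 423969875/858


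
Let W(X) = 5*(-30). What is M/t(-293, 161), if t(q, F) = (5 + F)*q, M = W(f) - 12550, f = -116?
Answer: 6350/24319 ≈ 0.26111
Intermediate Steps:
W(X) = -150
M = -12700 (M = -150 - 12550 = -12700)
t(q, F) = q*(5 + F)
M/t(-293, 161) = -12700*(-1/(293*(5 + 161))) = -12700/((-293*166)) = -12700/(-48638) = -12700*(-1/48638) = 6350/24319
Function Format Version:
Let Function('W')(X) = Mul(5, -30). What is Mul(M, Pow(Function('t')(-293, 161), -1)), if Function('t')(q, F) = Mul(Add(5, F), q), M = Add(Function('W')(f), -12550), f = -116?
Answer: Rational(6350, 24319) ≈ 0.26111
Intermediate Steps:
Function('W')(X) = -150
M = -12700 (M = Add(-150, -12550) = -12700)
Function('t')(q, F) = Mul(q, Add(5, F))
Mul(M, Pow(Function('t')(-293, 161), -1)) = Mul(-12700, Pow(Mul(-293, Add(5, 161)), -1)) = Mul(-12700, Pow(Mul(-293, 166), -1)) = Mul(-12700, Pow(-48638, -1)) = Mul(-12700, Rational(-1, 48638)) = Rational(6350, 24319)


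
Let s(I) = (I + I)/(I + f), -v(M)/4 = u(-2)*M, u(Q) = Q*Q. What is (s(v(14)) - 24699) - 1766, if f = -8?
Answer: -767429/29 ≈ -26463.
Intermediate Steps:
u(Q) = Q**2
v(M) = -16*M (v(M) = -4*(-2)**2*M = -16*M)
s(I) = 2*I/(-8 + I) (s(I) = (I + I)/(I - 8) = (2*I)/(-8 + I) = 2*I/(-8 + I))
(s(v(14)) - 24699) - 1766 = (2*(-16*14)/(-8 - 16*14) - 24699) - 1766 = (2*(-224)/(-8 - 224) - 24699) - 1766 = (2*(-224)/(-232) - 24699) - 1766 = (2*(-224)*(-1/232) - 24699) - 1766 = (56/29 - 24699) - 1766 = -716215/29 - 1766 = -767429/29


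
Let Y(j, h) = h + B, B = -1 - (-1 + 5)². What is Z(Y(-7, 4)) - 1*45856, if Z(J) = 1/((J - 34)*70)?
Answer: -150866241/3290 ≈ -45856.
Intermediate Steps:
B = -17 (B = -1 - 1*4² = -1 - 1*16 = -1 - 16 = -17)
Y(j, h) = -17 + h (Y(j, h) = h - 17 = -17 + h)
Z(J) = 1/(70*(-34 + J)) (Z(J) = (1/70)/(-34 + J) = 1/(70*(-34 + J)))
Z(Y(-7, 4)) - 1*45856 = 1/(70*(-34 + (-17 + 4))) - 1*45856 = 1/(70*(-34 - 13)) - 45856 = (1/70)/(-47) - 45856 = (1/70)*(-1/47) - 45856 = -1/3290 - 45856 = -150866241/3290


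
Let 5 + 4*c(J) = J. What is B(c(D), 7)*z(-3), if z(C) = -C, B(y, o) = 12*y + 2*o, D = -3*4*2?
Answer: -219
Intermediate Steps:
D = -24 (D = -12*2 = -24)
c(J) = -5/4 + J/4
B(y, o) = 2*o + 12*y
B(c(D), 7)*z(-3) = (2*7 + 12*(-5/4 + (¼)*(-24)))*(-1*(-3)) = (14 + 12*(-5/4 - 6))*3 = (14 + 12*(-29/4))*3 = (14 - 87)*3 = -73*3 = -219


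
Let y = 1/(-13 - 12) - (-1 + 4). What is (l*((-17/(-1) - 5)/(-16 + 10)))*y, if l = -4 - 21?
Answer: -152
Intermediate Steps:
y = -76/25 (y = 1/(-25) - 1*3 = -1/25 - 3 = -76/25 ≈ -3.0400)
l = -25
(l*((-17/(-1) - 5)/(-16 + 10)))*y = -25*(-17/(-1) - 5)/(-16 + 10)*(-76/25) = -25*(-17*(-1) - 5)/(-6)*(-76/25) = -25*(17 - 5)*(-1)/6*(-76/25) = -300*(-1)/6*(-76/25) = -25*(-2)*(-76/25) = 50*(-76/25) = -152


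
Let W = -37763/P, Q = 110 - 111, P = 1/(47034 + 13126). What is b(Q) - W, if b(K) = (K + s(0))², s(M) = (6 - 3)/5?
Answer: 56795552004/25 ≈ 2.2718e+9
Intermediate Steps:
P = 1/60160 ≈ 1.6622e-5
s(M) = ⅗ (s(M) = 3*(⅕) = ⅗)
Q = -1
W = -2271822080 (W = -37763/1/60160 = -37763*60160 = -2271822080)
b(K) = (⅗ + K)² (b(K) = (K + ⅗)² = (⅗ + K)²)
b(Q) - W = (3 + 5*(-1))²/25 - 1*(-2271822080) = (3 - 5)²/25 + 2271822080 = (1/25)*(-2)² + 2271822080 = (1/25)*4 + 2271822080 = 4/25 + 2271822080 = 56795552004/25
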